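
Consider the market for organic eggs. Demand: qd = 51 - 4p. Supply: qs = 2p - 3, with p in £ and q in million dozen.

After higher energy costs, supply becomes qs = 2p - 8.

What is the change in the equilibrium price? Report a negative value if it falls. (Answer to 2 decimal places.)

Initially, 51 - 4p = 2p - 3, so 54 = 6p and p = 9, q = 15.
After the shift, demand is qd = 51 - 4p and supply is qs = 2p - 8.
Setting them equal: 51 - 4p = 2p - 8 → 59 = 6p, so p = 59/6 ≈ 9.8333 and q = 35/3 ≈ 11.6667.
Δp = 9.8333 − 9 = +0.83.

+0.83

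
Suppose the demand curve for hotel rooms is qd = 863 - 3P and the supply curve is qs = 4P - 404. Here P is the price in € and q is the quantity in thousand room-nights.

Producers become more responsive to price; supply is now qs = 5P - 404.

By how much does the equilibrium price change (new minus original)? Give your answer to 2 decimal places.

Before the shock: 863 - 3P = 4P - 404 ⇒ 1267 = 7P ⇒ P = 181, q = 320.
With the change applied: demand qd = 863 - 3P, supply qs = 5P - 404.
New equilibrium: 863 - 3P = 5P - 404 ⇒ 1267 = 8P ⇒ P = 158.375, q = 387.875.
ΔP = 158.375 − 181 = -22.63.

-22.63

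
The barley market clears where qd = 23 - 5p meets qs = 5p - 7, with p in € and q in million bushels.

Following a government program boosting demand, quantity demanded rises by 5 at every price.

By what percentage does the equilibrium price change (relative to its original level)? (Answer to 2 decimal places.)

+16.67

Before the shock: 23 - 5p = 5p - 7 ⇒ 30 = 10p ⇒ p = 3, q = 8.
The new curves are qd = 28 - 5p (demand) and qs = 5p - 7 (supply).
Clearing the new market: 28 - 5p = 5p - 7, so p = 3.5 and q = 10.5.
%Δp = (3.5 − 3) / 3 × 100 = +16.67%.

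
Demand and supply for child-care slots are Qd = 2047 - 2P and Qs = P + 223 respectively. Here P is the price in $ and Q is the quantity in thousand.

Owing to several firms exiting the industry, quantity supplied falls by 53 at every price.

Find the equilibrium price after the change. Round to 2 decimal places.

Initially, 2047 - 2P = P + 223, so 1824 = 3P and P = 608, Q = 831.
After the shift, demand is Qd = 2047 - 2P and supply is Qs = P + 170.
Equate the new curves: 2047 - 2P = P + 170, giving 1877 = 3P, P = 1877/3 ≈ 625.6667, Q = 2387/3 ≈ 795.6667.

625.67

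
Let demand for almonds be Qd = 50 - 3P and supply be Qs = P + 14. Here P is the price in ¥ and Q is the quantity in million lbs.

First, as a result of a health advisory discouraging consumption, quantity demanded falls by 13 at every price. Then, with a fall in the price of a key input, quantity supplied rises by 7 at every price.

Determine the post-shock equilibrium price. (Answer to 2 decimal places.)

Initially, 50 - 3P = P + 14, so 36 = 4P and P = 9, Q = 23.
The shock moves the curves to Qd = 37 - 3P and Qs = P + 21.
New equilibrium: 37 - 3P = P + 21 ⇒ 16 = 4P ⇒ P = 4, Q = 25.

4.00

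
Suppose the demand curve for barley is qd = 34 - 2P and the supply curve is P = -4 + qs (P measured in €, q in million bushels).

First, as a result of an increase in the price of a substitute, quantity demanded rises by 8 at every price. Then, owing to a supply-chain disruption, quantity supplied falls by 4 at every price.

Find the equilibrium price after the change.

14

Solve the original market: 34 - 2P = P + 4, hence P = 10 and q = 14.
The new curves are qd = 42 - 2P (demand) and qs = P (supply).
New equilibrium: 42 - 2P = P ⇒ 42 = 3P ⇒ P = 14, q = 14.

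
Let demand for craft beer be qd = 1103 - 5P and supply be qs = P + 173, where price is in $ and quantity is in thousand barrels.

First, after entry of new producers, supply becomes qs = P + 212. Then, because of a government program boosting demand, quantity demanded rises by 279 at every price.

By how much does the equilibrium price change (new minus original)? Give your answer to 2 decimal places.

Before the shock: 1103 - 5P = P + 173 ⇒ 930 = 6P ⇒ P = 155, q = 328.
With the change applied: demand qd = 1382 - 5P, supply qs = P + 212.
New equilibrium: 1382 - 5P = P + 212 ⇒ 1170 = 6P ⇒ P = 195, q = 407.
ΔP = 195 − 155 = +40.00.

+40.00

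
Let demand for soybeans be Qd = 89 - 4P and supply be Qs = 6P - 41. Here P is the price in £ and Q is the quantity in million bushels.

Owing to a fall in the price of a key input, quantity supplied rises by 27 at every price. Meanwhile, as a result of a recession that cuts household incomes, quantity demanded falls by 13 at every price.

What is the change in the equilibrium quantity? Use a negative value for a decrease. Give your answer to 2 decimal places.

+3.00

Solve the original market: 89 - 4P = 6P - 41, hence P = 13 and Q = 37.
The new curves are Qd = 76 - 4P (demand) and Qs = 6P - 14 (supply).
Clearing the new market: 76 - 4P = 6P - 14, so P = 9 and Q = 40.
ΔQ = 40 − 37 = +3.00.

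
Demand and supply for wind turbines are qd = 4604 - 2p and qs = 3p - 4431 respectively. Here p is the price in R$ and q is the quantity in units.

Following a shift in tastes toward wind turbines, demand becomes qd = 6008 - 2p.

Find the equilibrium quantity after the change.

1832.4

Solve the original market: 4604 - 2p = 3p - 4431, hence p = 1807 and q = 990.
The shock moves the curves to qd = 6008 - 2p and qs = 3p - 4431.
Equate the new curves: 6008 - 2p = 3p - 4431, giving 10439 = 5p, p = 2087.8, q = 1832.4.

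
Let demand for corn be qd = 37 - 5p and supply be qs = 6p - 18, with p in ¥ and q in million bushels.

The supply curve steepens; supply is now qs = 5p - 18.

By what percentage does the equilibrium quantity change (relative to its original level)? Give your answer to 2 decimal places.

Before the shock: 37 - 5p = 6p - 18 ⇒ 55 = 11p ⇒ p = 5, q = 12.
After the shift, demand is qd = 37 - 5p and supply is qs = 5p - 18.
New equilibrium: 37 - 5p = 5p - 18 ⇒ 55 = 10p ⇒ p = 5.5, q = 9.5.
%Δq = (9.5 − 12) / 12 × 100 = -20.83%.

-20.83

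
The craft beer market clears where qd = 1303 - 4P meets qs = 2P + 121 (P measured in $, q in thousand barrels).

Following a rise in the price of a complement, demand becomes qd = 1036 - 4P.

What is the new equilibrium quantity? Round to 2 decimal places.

Before the shock: 1303 - 4P = 2P + 121 ⇒ 1182 = 6P ⇒ P = 197, q = 515.
After the shift, demand is qd = 1036 - 4P and supply is qs = 2P + 121.
Setting them equal: 1036 - 4P = 2P + 121 → 915 = 6P, so P = 152.5 and q = 426.

426.00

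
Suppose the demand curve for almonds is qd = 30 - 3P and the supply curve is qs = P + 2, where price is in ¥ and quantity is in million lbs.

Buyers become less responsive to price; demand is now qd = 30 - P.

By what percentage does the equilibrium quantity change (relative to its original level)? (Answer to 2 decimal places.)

+77.78

Before the shock: 30 - 3P = P + 2 ⇒ 28 = 4P ⇒ P = 7, q = 9.
With the change applied: demand qd = 30 - P, supply qs = P + 2.
Setting them equal: 30 - P = P + 2 → 28 = 2P, so P = 14 and q = 16.
%Δq = (16 − 9) / 9 × 100 = +77.78%.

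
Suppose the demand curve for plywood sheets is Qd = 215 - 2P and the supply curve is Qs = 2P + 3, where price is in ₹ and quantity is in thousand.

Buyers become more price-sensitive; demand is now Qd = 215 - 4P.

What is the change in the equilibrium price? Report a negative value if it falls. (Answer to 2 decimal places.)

-17.67

Original equilibrium: 215 - 2P = 2P + 3 gives 212 = 4P, so P = 53 and Q = 109.
After the shift, demand is Qd = 215 - 4P and supply is Qs = 2P + 3.
New equilibrium: 215 - 4P = 2P + 3 ⇒ 212 = 6P ⇒ P = 106/3 ≈ 35.3333, Q = 221/3 ≈ 73.6667.
ΔP = 35.3333 − 53 = -17.67.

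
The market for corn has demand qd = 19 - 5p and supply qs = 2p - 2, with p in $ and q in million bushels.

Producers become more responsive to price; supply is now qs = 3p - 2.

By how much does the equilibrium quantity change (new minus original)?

+1.875

Solve the original market: 19 - 5p = 2p - 2, hence p = 3 and q = 4.
The shock moves the curves to qd = 19 - 5p and qs = 3p - 2.
New equilibrium: 19 - 5p = 3p - 2 ⇒ 21 = 8p ⇒ p = 2.625, q = 5.875.
Δq = 5.875 − 4 = +1.875.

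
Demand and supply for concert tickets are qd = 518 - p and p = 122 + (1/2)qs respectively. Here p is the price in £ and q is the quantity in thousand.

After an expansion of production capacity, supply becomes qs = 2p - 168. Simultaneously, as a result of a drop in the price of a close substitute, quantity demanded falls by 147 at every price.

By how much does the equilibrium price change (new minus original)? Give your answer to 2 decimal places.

-74.33

Solve the original market: 518 - p = 2p - 244, hence p = 254 and q = 264.
After the shift, demand is qd = 371 - p and supply is qs = 2p - 168.
New equilibrium: 371 - p = 2p - 168 ⇒ 539 = 3p ⇒ p = 539/3 ≈ 179.6667, q = 574/3 ≈ 191.3333.
Δp = 179.6667 − 254 = -74.33.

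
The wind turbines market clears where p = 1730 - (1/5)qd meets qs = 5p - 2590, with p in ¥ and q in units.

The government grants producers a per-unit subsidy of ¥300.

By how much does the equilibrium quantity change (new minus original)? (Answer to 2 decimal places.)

+750.00

Solve the original market: 8650 - 5p = 5p - 2590, hence p = 1124 and q = 3030.
Since sellers receive the price plus the subsidy, the effective supply curve becomes qs = 5p - 1090.
New equilibrium: 8650 - 5p = 5p - 1090 ⇒ 9740 = 10p ⇒ p = 974, q = 3780.
Δq = 3780 − 3030 = +750.00.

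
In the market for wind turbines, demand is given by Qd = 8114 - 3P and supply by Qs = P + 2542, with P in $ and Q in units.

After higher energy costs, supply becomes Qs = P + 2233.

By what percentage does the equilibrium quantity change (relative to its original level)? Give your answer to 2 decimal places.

-5.89

Original equilibrium: 8114 - 3P = P + 2542 gives 5572 = 4P, so P = 1393 and Q = 3935.
The shock moves the curves to Qd = 8114 - 3P and Qs = P + 2233.
Setting them equal: 8114 - 3P = P + 2233 → 5881 = 4P, so P = 1470.25 and Q = 3703.25.
%ΔQ = (3703.25 − 3935) / 3935 × 100 = -5.89%.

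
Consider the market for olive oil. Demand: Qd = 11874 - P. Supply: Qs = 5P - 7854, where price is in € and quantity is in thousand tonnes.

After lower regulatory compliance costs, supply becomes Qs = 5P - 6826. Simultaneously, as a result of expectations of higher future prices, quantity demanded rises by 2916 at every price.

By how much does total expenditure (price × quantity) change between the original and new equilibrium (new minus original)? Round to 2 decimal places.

Solve the original market: 11874 - P = 5P - 7854, hence P = 3288 and Q = 8586.
The shock moves the curves to Qd = 14790 - P and Qs = 5P - 6826.
Clearing the new market: 14790 - P = 5P - 6826, so P = 10808/3 ≈ 3602.6667 and Q = 33562/3 ≈ 11187.3333.
Expenditure moves from 3288×8586 = 28230768 to 3602.6667×11187.3333 = 40304232.8889; change = +12073464.89.

+12073464.89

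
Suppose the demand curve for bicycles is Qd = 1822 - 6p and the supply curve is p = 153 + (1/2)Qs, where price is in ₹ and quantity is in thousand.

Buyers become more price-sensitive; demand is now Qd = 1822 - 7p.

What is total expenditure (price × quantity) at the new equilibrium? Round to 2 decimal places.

Solve the original market: 1822 - 6p = 2p - 306, hence p = 266 and Q = 226.
With the change applied: demand Qd = 1822 - 7p, supply Qs = 2p - 306.
Equate the new curves: 1822 - 7p = 2p - 306, giving 2128 = 9p, p = 2128/9 ≈ 236.4444, Q = 1502/9 ≈ 166.8889.
New expenditure = 236.4444 × 166.8889 = 39459.95.

39459.95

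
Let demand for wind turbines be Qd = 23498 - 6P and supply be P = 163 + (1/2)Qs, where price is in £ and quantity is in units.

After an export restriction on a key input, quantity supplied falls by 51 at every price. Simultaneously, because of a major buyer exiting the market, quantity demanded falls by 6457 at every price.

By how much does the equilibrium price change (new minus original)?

Original equilibrium: 23498 - 6P = 2P - 326 gives 23824 = 8P, so P = 2978 and Q = 5630.
With the change applied: demand Qd = 17041 - 6P, supply Qs = 2P - 377.
Clearing the new market: 17041 - 6P = 2P - 377, so P = 2177.25 and Q = 3977.5.
ΔP = 2177.25 − 2978 = -800.75.

-800.75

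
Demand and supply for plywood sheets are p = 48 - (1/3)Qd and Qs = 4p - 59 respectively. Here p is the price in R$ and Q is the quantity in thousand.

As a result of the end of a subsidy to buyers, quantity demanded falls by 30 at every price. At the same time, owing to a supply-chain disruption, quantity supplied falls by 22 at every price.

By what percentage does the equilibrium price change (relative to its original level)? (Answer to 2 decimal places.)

Before the shock: 144 - 3p = 4p - 59 ⇒ 203 = 7p ⇒ p = 29, Q = 57.
The new curves are Qd = 114 - 3p (demand) and Qs = 4p - 81 (supply).
Setting them equal: 114 - 3p = 4p - 81 → 195 = 7p, so p = 195/7 ≈ 27.8571 and Q = 213/7 ≈ 30.4286.
%Δp = (27.8571 − 29) / 29 × 100 = -3.94%.

-3.94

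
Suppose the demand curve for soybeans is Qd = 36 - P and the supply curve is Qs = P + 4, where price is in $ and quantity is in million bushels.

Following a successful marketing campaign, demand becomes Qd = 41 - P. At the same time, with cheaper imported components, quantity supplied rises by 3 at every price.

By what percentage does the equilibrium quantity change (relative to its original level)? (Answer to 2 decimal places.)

Initially, 36 - P = P + 4, so 32 = 2P and P = 16, Q = 20.
With the change applied: demand Qd = 41 - P, supply Qs = P + 7.
Clearing the new market: 41 - P = P + 7, so P = 17 and Q = 24.
%ΔQ = (24 − 20) / 20 × 100 = +20.00%.

+20.00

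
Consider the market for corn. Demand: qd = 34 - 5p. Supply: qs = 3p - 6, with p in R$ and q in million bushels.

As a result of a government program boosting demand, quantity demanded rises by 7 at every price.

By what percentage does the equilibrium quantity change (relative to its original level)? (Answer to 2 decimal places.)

+29.17

Initially, 34 - 5p = 3p - 6, so 40 = 8p and p = 5, q = 9.
The shock moves the curves to qd = 41 - 5p and qs = 3p - 6.
New equilibrium: 41 - 5p = 3p - 6 ⇒ 47 = 8p ⇒ p = 5.875, q = 11.625.
%Δq = (11.625 − 9) / 9 × 100 = +29.17%.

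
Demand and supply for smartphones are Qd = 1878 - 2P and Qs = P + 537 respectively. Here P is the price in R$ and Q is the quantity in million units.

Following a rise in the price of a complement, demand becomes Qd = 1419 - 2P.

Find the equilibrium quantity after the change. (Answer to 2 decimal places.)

831.00

Solve the original market: 1878 - 2P = P + 537, hence P = 447 and Q = 984.
The shock moves the curves to Qd = 1419 - 2P and Qs = P + 537.
Setting them equal: 1419 - 2P = P + 537 → 882 = 3P, so P = 294 and Q = 831.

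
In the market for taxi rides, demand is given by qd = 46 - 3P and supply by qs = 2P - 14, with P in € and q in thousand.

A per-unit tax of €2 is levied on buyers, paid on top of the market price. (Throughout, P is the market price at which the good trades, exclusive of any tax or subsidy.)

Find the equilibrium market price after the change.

10.8

Initially, 46 - 3P = 2P - 14, so 60 = 5P and P = 12, q = 10.
Since buyers pay the price plus the tax, the effective demand curve becomes qd = 40 - 3P.
Equate the new curves: 40 - 3P = 2P - 14, giving 54 = 5P, P = 10.8, q = 7.6.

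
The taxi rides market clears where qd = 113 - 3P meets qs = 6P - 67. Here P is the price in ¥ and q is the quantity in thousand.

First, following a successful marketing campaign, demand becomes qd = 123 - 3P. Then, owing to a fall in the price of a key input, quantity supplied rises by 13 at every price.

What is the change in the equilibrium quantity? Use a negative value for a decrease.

Solve the original market: 113 - 3P = 6P - 67, hence P = 20 and q = 53.
The shock moves the curves to qd = 123 - 3P and qs = 6P - 54.
Clearing the new market: 123 - 3P = 6P - 54, so P = 59/3 ≈ 19.6667 and q = 64.
Δq = 64 − 53 = +11.

+11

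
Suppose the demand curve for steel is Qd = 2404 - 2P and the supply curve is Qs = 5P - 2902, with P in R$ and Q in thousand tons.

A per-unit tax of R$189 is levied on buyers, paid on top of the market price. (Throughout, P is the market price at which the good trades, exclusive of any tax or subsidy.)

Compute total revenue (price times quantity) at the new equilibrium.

435072

Before the shock: 2404 - 2P = 5P - 2902 ⇒ 5306 = 7P ⇒ P = 758, Q = 888.
Since buyers pay the price plus the tax, the effective demand curve becomes Qd = 2026 - 2P.
New equilibrium: 2026 - 2P = 5P - 2902 ⇒ 4928 = 7P ⇒ P = 704, Q = 618.
New expenditure = 704 × 618 = 435072.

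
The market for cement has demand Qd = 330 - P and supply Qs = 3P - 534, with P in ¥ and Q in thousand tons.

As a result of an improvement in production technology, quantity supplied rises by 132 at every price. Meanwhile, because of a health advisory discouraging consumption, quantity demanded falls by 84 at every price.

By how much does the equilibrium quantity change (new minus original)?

-30

Before the shock: 330 - P = 3P - 534 ⇒ 864 = 4P ⇒ P = 216, Q = 114.
With the change applied: demand Qd = 246 - P, supply Qs = 3P - 402.
New equilibrium: 246 - P = 3P - 402 ⇒ 648 = 4P ⇒ P = 162, Q = 84.
ΔQ = 84 − 114 = -30.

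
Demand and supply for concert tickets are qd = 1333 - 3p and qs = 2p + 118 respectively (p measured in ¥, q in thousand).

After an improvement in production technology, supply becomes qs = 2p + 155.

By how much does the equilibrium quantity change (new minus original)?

+22.2

Before the shock: 1333 - 3p = 2p + 118 ⇒ 1215 = 5p ⇒ p = 243, q = 604.
The shock moves the curves to qd = 1333 - 3p and qs = 2p + 155.
Clearing the new market: 1333 - 3p = 2p + 155, so p = 235.6 and q = 626.2.
Δq = 626.2 − 604 = +22.2.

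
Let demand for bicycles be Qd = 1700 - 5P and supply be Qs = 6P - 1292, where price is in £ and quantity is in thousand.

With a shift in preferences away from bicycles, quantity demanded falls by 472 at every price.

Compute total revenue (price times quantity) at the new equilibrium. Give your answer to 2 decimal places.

18910.41

Initially, 1700 - 5P = 6P - 1292, so 2992 = 11P and P = 272, Q = 340.
The shock moves the curves to Qd = 1228 - 5P and Qs = 6P - 1292.
Setting them equal: 1228 - 5P = 6P - 1292 → 2520 = 11P, so P = 2520/11 ≈ 229.0909 and Q = 908/11 ≈ 82.5455.
New expenditure = 229.0909 × 82.5455 = 18910.41.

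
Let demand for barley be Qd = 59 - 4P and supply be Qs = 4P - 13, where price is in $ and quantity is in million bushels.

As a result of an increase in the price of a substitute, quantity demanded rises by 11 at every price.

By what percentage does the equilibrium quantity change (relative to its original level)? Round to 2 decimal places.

Before the shock: 59 - 4P = 4P - 13 ⇒ 72 = 8P ⇒ P = 9, Q = 23.
After the shift, demand is Qd = 70 - 4P and supply is Qs = 4P - 13.
Equate the new curves: 70 - 4P = 4P - 13, giving 83 = 8P, P = 10.375, Q = 28.5.
%ΔQ = (28.5 − 23) / 23 × 100 = +23.91%.

+23.91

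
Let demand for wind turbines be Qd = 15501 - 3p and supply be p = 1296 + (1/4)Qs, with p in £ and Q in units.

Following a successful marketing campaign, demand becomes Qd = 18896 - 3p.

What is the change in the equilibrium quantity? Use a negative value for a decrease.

+1940

Original equilibrium: 15501 - 3p = 4p - 5184 gives 20685 = 7p, so p = 2955 and Q = 6636.
With the change applied: demand Qd = 18896 - 3p, supply Qs = 4p - 5184.
Equate the new curves: 18896 - 3p = 4p - 5184, giving 24080 = 7p, p = 3440, Q = 8576.
ΔQ = 8576 − 6636 = +1940.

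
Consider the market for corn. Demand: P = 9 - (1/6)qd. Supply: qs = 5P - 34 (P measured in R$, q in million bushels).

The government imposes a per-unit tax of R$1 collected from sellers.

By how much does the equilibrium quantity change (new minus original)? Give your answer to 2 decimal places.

-2.73

Solve the original market: 54 - 6P = 5P - 34, hence P = 8 and q = 6.
Since sellers keep the price net of the tax, the effective supply curve becomes qs = 5P - 39.
Equate the new curves: 54 - 6P = 5P - 39, giving 93 = 11P, P = 93/11 ≈ 8.4545, q = 36/11 ≈ 3.2727.
Δq = 3.2727 − 6 = -2.73.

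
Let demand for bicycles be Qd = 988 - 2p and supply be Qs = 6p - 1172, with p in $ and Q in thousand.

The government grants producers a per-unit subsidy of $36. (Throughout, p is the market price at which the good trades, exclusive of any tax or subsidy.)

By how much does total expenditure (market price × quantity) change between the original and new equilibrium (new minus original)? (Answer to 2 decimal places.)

Before the shock: 988 - 2p = 6p - 1172 ⇒ 2160 = 8p ⇒ p = 270, Q = 448.
Since sellers receive the price plus the subsidy, the effective supply curve becomes Qs = 6p - 956.
Setting them equal: 988 - 2p = 6p - 956 → 1944 = 8p, so p = 243 and Q = 502.
Expenditure moves from 270×448 = 120960 to 243×502 = 121986; change = +1026.00.

+1026.00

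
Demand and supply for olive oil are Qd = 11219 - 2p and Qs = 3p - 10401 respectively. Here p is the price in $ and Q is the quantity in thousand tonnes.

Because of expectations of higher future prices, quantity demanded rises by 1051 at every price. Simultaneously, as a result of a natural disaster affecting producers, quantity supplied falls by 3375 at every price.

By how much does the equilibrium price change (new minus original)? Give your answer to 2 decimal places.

Solve the original market: 11219 - 2p = 3p - 10401, hence p = 4324 and Q = 2571.
The new curves are Qd = 12270 - 2p (demand) and Qs = 3p - 13776 (supply).
Clearing the new market: 12270 - 2p = 3p - 13776, so p = 5209.2 and Q = 1851.6.
Δp = 5209.2 − 4324 = +885.20.

+885.20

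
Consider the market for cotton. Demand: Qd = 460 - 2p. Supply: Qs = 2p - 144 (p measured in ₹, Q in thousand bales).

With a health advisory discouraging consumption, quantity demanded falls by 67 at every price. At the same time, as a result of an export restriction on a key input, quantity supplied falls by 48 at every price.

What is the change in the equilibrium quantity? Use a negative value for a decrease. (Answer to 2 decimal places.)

Before the shock: 460 - 2p = 2p - 144 ⇒ 604 = 4p ⇒ p = 151, Q = 158.
The shock moves the curves to Qd = 393 - 2p and Qs = 2p - 192.
New equilibrium: 393 - 2p = 2p - 192 ⇒ 585 = 4p ⇒ p = 146.25, Q = 100.5.
ΔQ = 100.5 − 158 = -57.50.

-57.50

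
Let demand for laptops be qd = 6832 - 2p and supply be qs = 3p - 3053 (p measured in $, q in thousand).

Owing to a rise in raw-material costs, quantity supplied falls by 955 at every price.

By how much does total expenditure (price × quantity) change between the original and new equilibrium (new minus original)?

Before the shock: 6832 - 2p = 3p - 3053 ⇒ 9885 = 5p ⇒ p = 1977, q = 2878.
The new curves are qd = 6832 - 2p (demand) and qs = 3p - 4008 (supply).
Clearing the new market: 6832 - 2p = 3p - 4008, so p = 2168 and q = 2496.
Expenditure moves from 1977×2878 = 5689806 to 2168×2496 = 5411328; change = -278478.

-278478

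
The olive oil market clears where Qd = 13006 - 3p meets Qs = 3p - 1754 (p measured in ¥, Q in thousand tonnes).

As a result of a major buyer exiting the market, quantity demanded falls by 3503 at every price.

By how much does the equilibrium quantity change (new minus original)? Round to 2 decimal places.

Original equilibrium: 13006 - 3p = 3p - 1754 gives 14760 = 6p, so p = 2460 and Q = 5626.
The shock moves the curves to Qd = 9503 - 3p and Qs = 3p - 1754.
Clearing the new market: 9503 - 3p = 3p - 1754, so p = 11257/6 ≈ 1876.1667 and Q = 3874.5.
ΔQ = 3874.5 − 5626 = -1751.50.

-1751.50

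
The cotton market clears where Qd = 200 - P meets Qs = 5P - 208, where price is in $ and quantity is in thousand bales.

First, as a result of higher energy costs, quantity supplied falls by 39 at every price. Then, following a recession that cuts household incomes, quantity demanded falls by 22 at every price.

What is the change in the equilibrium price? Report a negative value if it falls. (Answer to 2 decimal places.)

Initially, 200 - P = 5P - 208, so 408 = 6P and P = 68, Q = 132.
With the change applied: demand Qd = 178 - P, supply Qs = 5P - 247.
New equilibrium: 178 - P = 5P - 247 ⇒ 425 = 6P ⇒ P = 425/6 ≈ 70.8333, Q = 643/6 ≈ 107.1667.
ΔP = 70.8333 − 68 = +2.83.

+2.83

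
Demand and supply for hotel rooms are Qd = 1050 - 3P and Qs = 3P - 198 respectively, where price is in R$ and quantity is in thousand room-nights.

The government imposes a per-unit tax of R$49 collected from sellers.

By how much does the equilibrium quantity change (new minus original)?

Initially, 1050 - 3P = 3P - 198, so 1248 = 6P and P = 208, Q = 426.
Since sellers keep the price net of the tax, the effective supply curve becomes Qs = 3P - 345.
Clearing the new market: 1050 - 3P = 3P - 345, so P = 232.5 and Q = 352.5.
ΔQ = 352.5 − 426 = -73.5.

-73.5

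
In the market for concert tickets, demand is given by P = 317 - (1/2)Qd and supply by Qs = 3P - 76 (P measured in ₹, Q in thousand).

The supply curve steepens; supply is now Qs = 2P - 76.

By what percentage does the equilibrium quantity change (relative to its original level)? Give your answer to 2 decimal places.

-20.29

Solve the original market: 634 - 2P = 3P - 76, hence P = 142 and Q = 350.
After the shift, demand is Qd = 634 - 2P and supply is Qs = 2P - 76.
Setting them equal: 634 - 2P = 2P - 76 → 710 = 4P, so P = 177.5 and Q = 279.
%ΔQ = (279 − 350) / 350 × 100 = -20.29%.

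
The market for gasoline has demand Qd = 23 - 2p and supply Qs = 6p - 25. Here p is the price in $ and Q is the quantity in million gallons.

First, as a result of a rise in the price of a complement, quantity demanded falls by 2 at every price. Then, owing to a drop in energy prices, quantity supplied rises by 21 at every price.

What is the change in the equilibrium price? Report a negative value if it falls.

Initially, 23 - 2p = 6p - 25, so 48 = 8p and p = 6, Q = 11.
The shock moves the curves to Qd = 21 - 2p and Qs = 6p - 4.
Clearing the new market: 21 - 2p = 6p - 4, so p = 3.125 and Q = 14.75.
Δp = 3.125 − 6 = -2.875.

-2.875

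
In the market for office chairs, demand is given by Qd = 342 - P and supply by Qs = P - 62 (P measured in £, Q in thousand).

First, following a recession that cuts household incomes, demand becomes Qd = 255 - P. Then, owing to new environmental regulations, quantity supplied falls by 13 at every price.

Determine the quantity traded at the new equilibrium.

Before the shock: 342 - P = P - 62 ⇒ 404 = 2P ⇒ P = 202, Q = 140.
After the shift, demand is Qd = 255 - P and supply is Qs = P - 75.
Setting them equal: 255 - P = P - 75 → 330 = 2P, so P = 165 and Q = 90.

90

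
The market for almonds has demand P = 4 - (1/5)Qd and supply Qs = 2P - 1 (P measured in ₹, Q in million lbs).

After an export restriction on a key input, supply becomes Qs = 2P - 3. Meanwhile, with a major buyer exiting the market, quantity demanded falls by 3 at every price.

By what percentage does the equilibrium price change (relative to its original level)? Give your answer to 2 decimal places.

-4.76

Solve the original market: 20 - 5P = 2P - 1, hence P = 3 and Q = 5.
After the shift, demand is Qd = 17 - 5P and supply is Qs = 2P - 3.
New equilibrium: 17 - 5P = 2P - 3 ⇒ 20 = 7P ⇒ P = 20/7 ≈ 2.8571, Q = 19/7 ≈ 2.7143.
%ΔP = (2.8571 − 3) / 3 × 100 = -4.76%.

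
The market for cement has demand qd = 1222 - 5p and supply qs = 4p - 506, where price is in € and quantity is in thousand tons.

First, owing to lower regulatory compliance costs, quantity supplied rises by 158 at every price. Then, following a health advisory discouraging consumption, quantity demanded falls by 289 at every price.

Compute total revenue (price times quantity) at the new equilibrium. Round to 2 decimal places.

31503.11

Original equilibrium: 1222 - 5p = 4p - 506 gives 1728 = 9p, so p = 192 and q = 262.
The shock moves the curves to qd = 933 - 5p and qs = 4p - 348.
Clearing the new market: 933 - 5p = 4p - 348, so p = 427/3 ≈ 142.3333 and q = 664/3 ≈ 221.3333.
New expenditure = 142.3333 × 221.3333 = 31503.11.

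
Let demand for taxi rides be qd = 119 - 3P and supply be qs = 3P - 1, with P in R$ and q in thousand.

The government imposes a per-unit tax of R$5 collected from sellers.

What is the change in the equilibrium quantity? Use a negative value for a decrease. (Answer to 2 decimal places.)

Initially, 119 - 3P = 3P - 1, so 120 = 6P and P = 20, q = 59.
Since sellers keep the price net of the tax, the effective supply curve becomes qs = 3P - 16.
Equate the new curves: 119 - 3P = 3P - 16, giving 135 = 6P, P = 22.5, q = 51.5.
Δq = 51.5 − 59 = -7.50.

-7.50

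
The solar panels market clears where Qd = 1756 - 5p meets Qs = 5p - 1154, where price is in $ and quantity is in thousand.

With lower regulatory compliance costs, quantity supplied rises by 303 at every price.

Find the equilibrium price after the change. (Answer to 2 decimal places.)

260.70

Original equilibrium: 1756 - 5p = 5p - 1154 gives 2910 = 10p, so p = 291 and Q = 301.
The shock moves the curves to Qd = 1756 - 5p and Qs = 5p - 851.
New equilibrium: 1756 - 5p = 5p - 851 ⇒ 2607 = 10p ⇒ p = 260.7, Q = 452.5.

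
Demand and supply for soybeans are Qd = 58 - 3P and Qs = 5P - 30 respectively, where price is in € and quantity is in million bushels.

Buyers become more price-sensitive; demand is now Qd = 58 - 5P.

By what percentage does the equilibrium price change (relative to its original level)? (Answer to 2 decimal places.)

Before the shock: 58 - 3P = 5P - 30 ⇒ 88 = 8P ⇒ P = 11, Q = 25.
The new curves are Qd = 58 - 5P (demand) and Qs = 5P - 30 (supply).
Clearing the new market: 58 - 5P = 5P - 30, so P = 8.8 and Q = 14.
%ΔP = (8.8 − 11) / 11 × 100 = -20.00%.

-20.00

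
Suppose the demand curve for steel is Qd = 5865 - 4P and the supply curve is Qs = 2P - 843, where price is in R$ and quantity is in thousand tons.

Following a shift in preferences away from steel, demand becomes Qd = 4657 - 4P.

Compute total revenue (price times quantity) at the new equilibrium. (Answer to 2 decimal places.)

Original equilibrium: 5865 - 4P = 2P - 843 gives 6708 = 6P, so P = 1118 and Q = 1393.
The new curves are Qd = 4657 - 4P (demand) and Qs = 2P - 843 (supply).
Clearing the new market: 4657 - 4P = 2P - 843, so P = 2750/3 ≈ 916.6667 and Q = 2971/3 ≈ 990.3333.
New expenditure = 916.6667 × 990.3333 = 907805.56.

907805.56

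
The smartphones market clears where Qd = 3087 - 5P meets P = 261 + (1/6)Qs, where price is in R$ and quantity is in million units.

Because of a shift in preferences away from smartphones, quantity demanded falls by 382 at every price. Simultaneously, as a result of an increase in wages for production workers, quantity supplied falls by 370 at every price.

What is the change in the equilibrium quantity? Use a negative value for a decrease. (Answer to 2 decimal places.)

-376.55

Original equilibrium: 3087 - 5P = 6P - 1566 gives 4653 = 11P, so P = 423 and Q = 972.
The new curves are Qd = 2705 - 5P (demand) and Qs = 6P - 1936 (supply).
New equilibrium: 2705 - 5P = 6P - 1936 ⇒ 4641 = 11P ⇒ P = 4641/11 ≈ 421.9091, Q = 6550/11 ≈ 595.4545.
ΔQ = 595.4545 − 972 = -376.55.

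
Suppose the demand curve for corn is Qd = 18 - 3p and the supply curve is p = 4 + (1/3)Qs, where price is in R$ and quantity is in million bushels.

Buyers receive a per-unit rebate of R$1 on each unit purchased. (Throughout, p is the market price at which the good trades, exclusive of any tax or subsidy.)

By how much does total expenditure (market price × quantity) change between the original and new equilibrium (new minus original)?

+9.75

Initially, 18 - 3p = 3p - 12, so 30 = 6p and p = 5, Q = 3.
Since buyers' out-of-pocket price is the market price minus the rebate, the effective demand curve becomes Qd = 21 - 3p.
Setting them equal: 21 - 3p = 3p - 12 → 33 = 6p, so p = 5.5 and Q = 4.5.
Expenditure moves from 5×3 = 15 to 5.5×4.5 = 24.75; change = +9.75.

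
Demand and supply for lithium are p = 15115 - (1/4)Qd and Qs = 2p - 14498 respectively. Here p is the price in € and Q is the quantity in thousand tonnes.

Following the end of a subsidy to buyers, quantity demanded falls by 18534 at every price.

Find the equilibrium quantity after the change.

Solve the original market: 60460 - 4p = 2p - 14498, hence p = 12493 and Q = 10488.
After the shift, demand is Qd = 41926 - 4p and supply is Qs = 2p - 14498.
Equate the new curves: 41926 - 4p = 2p - 14498, giving 56424 = 6p, p = 9404, Q = 4310.

4310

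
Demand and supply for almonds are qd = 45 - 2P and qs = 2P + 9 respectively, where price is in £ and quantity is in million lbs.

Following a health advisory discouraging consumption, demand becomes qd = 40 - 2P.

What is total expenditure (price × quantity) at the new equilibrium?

189.875

Before the shock: 45 - 2P = 2P + 9 ⇒ 36 = 4P ⇒ P = 9, q = 27.
The shock moves the curves to qd = 40 - 2P and qs = 2P + 9.
Clearing the new market: 40 - 2P = 2P + 9, so P = 7.75 and q = 24.5.
New expenditure = 7.75 × 24.5 = 189.875.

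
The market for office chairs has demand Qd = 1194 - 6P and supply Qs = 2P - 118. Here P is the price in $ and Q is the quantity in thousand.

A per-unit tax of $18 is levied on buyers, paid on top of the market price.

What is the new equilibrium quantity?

183

Before the shock: 1194 - 6P = 2P - 118 ⇒ 1312 = 8P ⇒ P = 164, Q = 210.
Since buyers pay the price plus the tax, the effective demand curve becomes Qd = 1086 - 6P.
Setting them equal: 1086 - 6P = 2P - 118 → 1204 = 8P, so P = 150.5 and Q = 183.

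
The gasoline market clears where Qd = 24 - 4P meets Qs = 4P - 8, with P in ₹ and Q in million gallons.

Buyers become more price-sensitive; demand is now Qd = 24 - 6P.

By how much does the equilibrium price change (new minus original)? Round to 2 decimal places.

-0.80

Before the shock: 24 - 4P = 4P - 8 ⇒ 32 = 8P ⇒ P = 4, Q = 8.
With the change applied: demand Qd = 24 - 6P, supply Qs = 4P - 8.
Equate the new curves: 24 - 6P = 4P - 8, giving 32 = 10P, P = 3.2, Q = 4.8.
ΔP = 3.2 − 4 = -0.80.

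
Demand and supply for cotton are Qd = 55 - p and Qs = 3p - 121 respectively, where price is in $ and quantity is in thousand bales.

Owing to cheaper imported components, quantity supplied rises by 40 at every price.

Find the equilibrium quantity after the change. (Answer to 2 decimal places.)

Before the shock: 55 - p = 3p - 121 ⇒ 176 = 4p ⇒ p = 44, Q = 11.
The shock moves the curves to Qd = 55 - p and Qs = 3p - 81.
New equilibrium: 55 - p = 3p - 81 ⇒ 136 = 4p ⇒ p = 34, Q = 21.

21.00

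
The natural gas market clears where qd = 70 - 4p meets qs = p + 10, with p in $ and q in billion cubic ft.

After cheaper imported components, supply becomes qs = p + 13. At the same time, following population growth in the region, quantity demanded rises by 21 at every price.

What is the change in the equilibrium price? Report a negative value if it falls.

+3.6

Original equilibrium: 70 - 4p = p + 10 gives 60 = 5p, so p = 12 and q = 22.
With the change applied: demand qd = 91 - 4p, supply qs = p + 13.
Clearing the new market: 91 - 4p = p + 13, so p = 15.6 and q = 28.6.
Δp = 15.6 − 12 = +3.6.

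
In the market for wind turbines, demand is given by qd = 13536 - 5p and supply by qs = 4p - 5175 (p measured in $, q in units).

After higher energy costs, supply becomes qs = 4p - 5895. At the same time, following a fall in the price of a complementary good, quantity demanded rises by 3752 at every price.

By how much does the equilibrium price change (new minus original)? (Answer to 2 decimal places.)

Before the shock: 13536 - 5p = 4p - 5175 ⇒ 18711 = 9p ⇒ p = 2079, q = 3141.
With the change applied: demand qd = 17288 - 5p, supply qs = 4p - 5895.
Clearing the new market: 17288 - 5p = 4p - 5895, so p = 23183/9 ≈ 2575.8889 and q = 39677/9 ≈ 4408.5556.
Δp = 2575.8889 − 2079 = +496.89.

+496.89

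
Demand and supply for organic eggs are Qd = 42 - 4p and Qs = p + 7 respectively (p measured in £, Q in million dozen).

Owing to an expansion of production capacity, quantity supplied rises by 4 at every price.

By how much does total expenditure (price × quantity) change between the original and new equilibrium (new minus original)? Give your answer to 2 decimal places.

+8.64

Initially, 42 - 4p = p + 7, so 35 = 5p and p = 7, Q = 14.
The new curves are Qd = 42 - 4p (demand) and Qs = p + 11 (supply).
New equilibrium: 42 - 4p = p + 11 ⇒ 31 = 5p ⇒ p = 6.2, Q = 17.2.
Expenditure moves from 7×14 = 98 to 6.2×17.2 = 106.64; change = +8.64.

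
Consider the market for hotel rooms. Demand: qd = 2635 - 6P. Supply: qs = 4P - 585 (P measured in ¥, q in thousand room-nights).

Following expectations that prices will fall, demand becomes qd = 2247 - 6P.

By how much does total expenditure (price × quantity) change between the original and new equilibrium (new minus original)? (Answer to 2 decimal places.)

Before the shock: 2635 - 6P = 4P - 585 ⇒ 3220 = 10P ⇒ P = 322, q = 703.
After the shift, demand is qd = 2247 - 6P and supply is qs = 4P - 585.
Clearing the new market: 2247 - 6P = 4P - 585, so P = 283.2 and q = 547.8.
Expenditure moves from 322×703 = 226366 to 283.2×547.8 = 155136.96; change = -71229.04.

-71229.04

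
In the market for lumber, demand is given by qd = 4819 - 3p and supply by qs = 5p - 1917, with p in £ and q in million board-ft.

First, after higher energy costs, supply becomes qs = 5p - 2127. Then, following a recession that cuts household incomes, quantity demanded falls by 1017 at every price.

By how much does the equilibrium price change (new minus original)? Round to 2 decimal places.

-100.88

Before the shock: 4819 - 3p = 5p - 1917 ⇒ 6736 = 8p ⇒ p = 842, q = 2293.
After the shift, demand is qd = 3802 - 3p and supply is qs = 5p - 2127.
Setting them equal: 3802 - 3p = 5p - 2127 → 5929 = 8p, so p = 741.125 and q = 1578.625.
Δp = 741.125 − 842 = -100.88.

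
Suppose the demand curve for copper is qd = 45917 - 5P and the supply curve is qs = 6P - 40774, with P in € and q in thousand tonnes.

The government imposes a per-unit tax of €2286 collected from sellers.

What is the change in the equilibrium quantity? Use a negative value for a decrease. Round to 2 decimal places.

Solve the original market: 45917 - 5P = 6P - 40774, hence P = 7881 and q = 6512.
Since sellers keep the price net of the tax, the effective supply curve becomes qs = 6P - 54490.
Equate the new curves: 45917 - 5P = 6P - 54490, giving 100407 = 11P, P = 100407/11 ≈ 9127.9091, q = 3052/11 ≈ 277.4545.
Δq = 277.4545 − 6512 = -6234.55.

-6234.55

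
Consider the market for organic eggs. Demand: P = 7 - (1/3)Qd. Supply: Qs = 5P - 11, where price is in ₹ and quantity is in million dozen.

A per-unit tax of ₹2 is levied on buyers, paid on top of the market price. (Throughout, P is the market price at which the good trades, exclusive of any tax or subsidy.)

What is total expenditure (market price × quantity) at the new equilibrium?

Before the shock: 21 - 3P = 5P - 11 ⇒ 32 = 8P ⇒ P = 4, Q = 9.
Since buyers pay the price plus the tax, the effective demand curve becomes Qd = 15 - 3P.
Clearing the new market: 15 - 3P = 5P - 11, so P = 3.25 and Q = 5.25.
New expenditure = 3.25 × 5.25 = 17.0625.

17.0625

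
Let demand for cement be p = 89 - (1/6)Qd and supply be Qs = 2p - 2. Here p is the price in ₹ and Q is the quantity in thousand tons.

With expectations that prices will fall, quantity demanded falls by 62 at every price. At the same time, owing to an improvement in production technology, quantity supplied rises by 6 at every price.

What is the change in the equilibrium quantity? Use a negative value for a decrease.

-11

Solve the original market: 534 - 6p = 2p - 2, hence p = 67 and Q = 132.
The shock moves the curves to Qd = 472 - 6p and Qs = 2p + 4.
Clearing the new market: 472 - 6p = 2p + 4, so p = 58.5 and Q = 121.
ΔQ = 121 − 132 = -11.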